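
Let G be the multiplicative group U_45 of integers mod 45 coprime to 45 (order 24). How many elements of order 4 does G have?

4

The elements of order 4 are: 8, 17, 28, 37.
That's 4.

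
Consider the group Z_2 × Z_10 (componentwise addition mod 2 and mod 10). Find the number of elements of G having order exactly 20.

0

An element (a,b) has order lcm(ord(a), ord(b)); count pairs with lcm equal to 20.
Enumerating gives 0 such elements.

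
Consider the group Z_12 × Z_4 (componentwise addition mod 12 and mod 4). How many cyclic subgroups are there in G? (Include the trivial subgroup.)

A cyclic subgroup of order d is generated by each of its φ(d) elements of order d, so the cyclic subgroups of order d number (#elements of order d)/φ(d).
Cyclic subgroups by order — order 1: 1; order 2: 3; order 3: 1; order 4: 6; order 6: 3; order 12: 6.
Total: 20.

20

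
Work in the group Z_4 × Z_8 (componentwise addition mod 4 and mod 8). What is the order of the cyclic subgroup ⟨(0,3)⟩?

The order of (0,3) in Z_4 × Z_8 is lcm(ord(0) in Z_4, ord(3) in Z_8).
ord(0) = 1 and ord(3) = 8, so |⟨(0,3)⟩| = lcm(1, 8) = 8.

8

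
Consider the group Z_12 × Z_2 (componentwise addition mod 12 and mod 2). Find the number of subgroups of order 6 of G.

|G| = 24 and 6 | 24, so subgroups of order 6 are possible by Lagrange.
The subgroups of order 6 are: {(0,0), (0,1), (4,0), (4,1), (8,0), (8,1)}; {(0,0), (2,0), (4,0), (6,0), (8,0), (10,0)}; {(0,0), (2,1), (4,0), (6,1), (8,0), (10,1)}.
So G has 3 subgroups of order 6.

3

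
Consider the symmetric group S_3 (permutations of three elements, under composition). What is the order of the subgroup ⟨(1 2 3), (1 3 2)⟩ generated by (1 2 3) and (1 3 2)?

|⟨(1 2 3)⟩| = 3 and |⟨(1 3 2)⟩| = 3, so |H| is a multiple of lcm(3, 3) = 3 and divides |G| = 6.
Closing under the operation: H = {e, (1 2 3), (1 3 2)}, so |H| = 3.

3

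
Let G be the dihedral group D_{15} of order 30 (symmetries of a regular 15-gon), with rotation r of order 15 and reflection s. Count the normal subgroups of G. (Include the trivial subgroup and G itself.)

5

G has 28 subgroups. Checking conjugation-invariance by order — order 1: 1/1 normal; order 2: 0/15 normal; order 3: 1/1 normal; order 5: 1/1 normal; order 6: 0/5 normal; order 10: 0/3 normal; order 15: 1/1 normal; order 30: 1/1 normal.
Total normal subgroups: 5.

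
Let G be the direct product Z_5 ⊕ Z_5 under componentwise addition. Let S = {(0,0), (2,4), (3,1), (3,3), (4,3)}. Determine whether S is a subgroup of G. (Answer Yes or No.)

(4,3) ∈ S but its inverse (1,2) ∉ S, so S is not a subgroup.

No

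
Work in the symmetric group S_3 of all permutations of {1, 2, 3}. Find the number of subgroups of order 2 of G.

3

|G| = 6 and 2 | 6, so subgroups of order 2 are possible by Lagrange.
The subgroups of order 2 are: {e, (1 2)}; {e, (1 3)}; {e, (2 3)}.
So G has 3 subgroups of order 2.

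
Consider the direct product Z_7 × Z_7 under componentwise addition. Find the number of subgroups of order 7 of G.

8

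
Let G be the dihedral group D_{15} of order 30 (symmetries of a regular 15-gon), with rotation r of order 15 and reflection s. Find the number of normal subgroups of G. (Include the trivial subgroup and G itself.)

G has 28 subgroups. Checking conjugation-invariance by order — order 1: 1/1 normal; order 2: 0/15 normal; order 3: 1/1 normal; order 5: 1/1 normal; order 6: 0/5 normal; order 10: 0/3 normal; order 15: 1/1 normal; order 30: 1/1 normal.
Total normal subgroups: 5.

5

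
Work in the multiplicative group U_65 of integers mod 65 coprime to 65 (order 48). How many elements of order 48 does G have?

0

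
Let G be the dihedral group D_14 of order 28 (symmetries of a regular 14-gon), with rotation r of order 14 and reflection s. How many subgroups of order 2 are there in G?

15

|G| = 28 and 2 | 28, so subgroups of order 2 are possible by Lagrange.
The subgroups of order 2 are: {e, r^10s}; {e, r^11s}; {e, r^12s}; {e, r^13s}; … (15 in all).
So G has 15 subgroups of order 2.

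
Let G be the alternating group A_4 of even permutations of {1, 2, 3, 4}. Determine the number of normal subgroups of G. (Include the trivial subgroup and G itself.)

3

G has 10 subgroups. Checking conjugation-invariance by order — order 1: 1/1 normal; order 2: 0/3 normal; order 3: 0/4 normal; order 4: 1/1 normal; order 12: 1/1 normal.
Total normal subgroups: 3.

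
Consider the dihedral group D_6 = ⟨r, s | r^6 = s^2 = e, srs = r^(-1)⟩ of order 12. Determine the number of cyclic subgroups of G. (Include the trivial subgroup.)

Group the elements of G by the cyclic subgroup they generate; each cyclic subgroup of order d accounts for φ(d) elements.
Cyclic subgroups by order — order 1: 1; order 2: 7; order 3: 1; order 6: 1.
Total: 10.

10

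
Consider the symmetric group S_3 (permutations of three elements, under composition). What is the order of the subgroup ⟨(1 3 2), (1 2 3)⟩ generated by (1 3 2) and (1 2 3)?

|⟨(1 3 2)⟩| = 3 and |⟨(1 2 3)⟩| = 3, so |H| is a multiple of lcm(3, 3) = 3 and divides |G| = 6.
Closing under the operation: H = {e, (1 2 3), (1 3 2)}, so |H| = 3.

3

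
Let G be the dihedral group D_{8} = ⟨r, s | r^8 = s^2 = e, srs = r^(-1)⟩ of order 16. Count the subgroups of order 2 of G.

9

|G| = 16 and 2 | 16, so subgroups of order 2 are possible by Lagrange.
The subgroups of order 2 are: {e, r^2s}; {e, r^3s}; {e, r^4}; {e, r^4s}; … (9 in all).
So G has 9 subgroups of order 2.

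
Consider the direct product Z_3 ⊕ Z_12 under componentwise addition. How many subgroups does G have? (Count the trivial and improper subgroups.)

|G| = 36, so by Lagrange every subgroup order divides 36. Divisors: 1, 2, 3, 4, 6, 9, 12, 18, 36.
Subgroups by order — order 1: 1; order 2: 1; order 3: 4; order 4: 1; order 6: 4; order 9: 1; order 12: 4; order 18: 1; order 36: 1.
Total: 1 + 1 + 4 + 1 + 4 + 1 + 4 + 1 + 1 = 18.

18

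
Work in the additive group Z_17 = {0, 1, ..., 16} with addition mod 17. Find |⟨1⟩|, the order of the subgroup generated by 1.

In Z_17, the order of an element a is n/gcd(a, n).
gcd(1, 17) = 1, so |⟨1⟩| = 17/1 = 17.

17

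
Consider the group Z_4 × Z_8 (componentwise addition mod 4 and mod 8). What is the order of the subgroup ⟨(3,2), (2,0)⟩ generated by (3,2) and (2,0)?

8

|⟨(3,2)⟩| = 4 and |⟨(2,0)⟩| = 2, so |H| is a multiple of lcm(4, 2) = 4 and divides |G| = 32.
Closing under the operation: H = {(0,0), (0,4), (1,2), (1,6), (2,0), (2,4), (3,2), (3,6)}, so |H| = 8.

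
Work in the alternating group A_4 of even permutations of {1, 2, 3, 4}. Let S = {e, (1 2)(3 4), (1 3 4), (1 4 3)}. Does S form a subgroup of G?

No

Closure fails: (1 4 3) ∘ (1 2)(3 4) = (1 2 4) ∉ S. So S is not a subgroup.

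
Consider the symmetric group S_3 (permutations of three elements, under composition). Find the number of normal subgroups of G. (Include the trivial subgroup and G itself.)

G has 6 subgroups. Checking conjugation-invariance by order — order 1: 1/1 normal; order 2: 0/3 normal; order 3: 1/1 normal; order 6: 1/1 normal.
Total normal subgroups: 3.

3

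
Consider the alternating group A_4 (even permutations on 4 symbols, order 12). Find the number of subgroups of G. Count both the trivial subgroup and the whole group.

10

|G| = 12, so by Lagrange every subgroup order divides 12. Divisors: 1, 2, 3, 4, 6, 12.
Subgroups by order — order 1: 1; order 2: 3; order 3: 4; order 4: 1; order 6: 0; order 12: 1.
Total: 1 + 3 + 4 + 1 + 0 + 1 = 10.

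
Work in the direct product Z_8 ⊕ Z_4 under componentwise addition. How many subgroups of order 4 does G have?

|G| = 32 and 4 | 32, so subgroups of order 4 are possible by Lagrange.
The subgroups of order 4 are: {(0,0), (0,1), (0,2), (0,3)}; {(0,0), (0,2), (4,0), (4,2)}; {(0,0), (0,2), (4,1), (4,3)}; {(0,0), (2,0), (4,0), (6,0)}; … (7 in all).
So G has 7 subgroups of order 4.

7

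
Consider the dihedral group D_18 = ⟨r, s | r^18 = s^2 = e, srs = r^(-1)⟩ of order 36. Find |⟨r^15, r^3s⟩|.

|⟨r^15⟩| = 6 and |⟨r^3s⟩| = 2, so |H| is a multiple of lcm(6, 2) = 6 and divides |G| = 36.
Closing under the operation: H = {e, r^3, r^6, r^9, r^12, r^15, s, r^3s, r^6s, r^9s, r^12s, r^15s}, so |H| = 12.

12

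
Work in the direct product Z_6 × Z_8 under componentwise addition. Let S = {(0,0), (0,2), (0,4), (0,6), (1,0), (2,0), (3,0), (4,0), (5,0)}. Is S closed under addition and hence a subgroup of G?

|S| = 9 does not divide |G| = 48, so by Lagrange S is not a subgroup.

No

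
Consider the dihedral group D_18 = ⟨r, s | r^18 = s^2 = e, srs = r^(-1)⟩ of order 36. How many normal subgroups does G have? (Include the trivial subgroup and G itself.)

9

G has 45 subgroups. Checking conjugation-invariance by order — order 1: 1/1 normal; order 2: 1/19 normal; order 3: 1/1 normal; order 4: 0/9 normal; order 6: 1/7 normal; order 9: 1/1 normal; order 12: 0/3 normal; order 18: 3/3 normal; order 36: 1/1 normal.
Total normal subgroups: 9.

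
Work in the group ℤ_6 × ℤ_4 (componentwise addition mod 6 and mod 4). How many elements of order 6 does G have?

An element (a,b) has order lcm(ord(a), ord(b)); count pairs with lcm equal to 6.
Enumerating gives 6 such elements.

6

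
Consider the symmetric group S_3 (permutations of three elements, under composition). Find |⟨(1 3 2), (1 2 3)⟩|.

|⟨(1 3 2)⟩| = 3 and |⟨(1 2 3)⟩| = 3, so |H| is a multiple of lcm(3, 3) = 3 and divides |G| = 6.
Closing under the operation: H = {e, (1 2 3), (1 3 2)}, so |H| = 3.

3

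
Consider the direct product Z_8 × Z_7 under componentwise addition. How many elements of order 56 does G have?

24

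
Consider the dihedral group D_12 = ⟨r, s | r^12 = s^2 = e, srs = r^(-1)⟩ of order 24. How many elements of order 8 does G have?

No element of G has order 8 (even though 8 | 24).

0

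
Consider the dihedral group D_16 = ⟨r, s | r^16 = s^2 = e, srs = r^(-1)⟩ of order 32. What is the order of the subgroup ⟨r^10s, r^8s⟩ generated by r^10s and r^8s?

16

|⟨r^10s⟩| = 2 and |⟨r^8s⟩| = 2, so |H| is a multiple of lcm(2, 2) = 2 and divides |G| = 32.
Closing under the operation: H = {e, r^2, r^4, r^6, r^8, r^10, r^12, r^14, s, r^2s, r^4s, r^6s, r^8s, r^10s, r^12s, r^14s}, so |H| = 16.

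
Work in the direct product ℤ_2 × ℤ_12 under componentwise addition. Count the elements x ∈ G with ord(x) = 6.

6

An element (a,b) has order lcm(ord(a), ord(b)); count pairs with lcm equal to 6.
Enumerating gives 6 such elements.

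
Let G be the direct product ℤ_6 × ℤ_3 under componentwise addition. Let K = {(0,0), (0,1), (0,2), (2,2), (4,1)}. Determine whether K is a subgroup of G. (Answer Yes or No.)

No

|K| = 5 does not divide |G| = 18, so by Lagrange K is not a subgroup.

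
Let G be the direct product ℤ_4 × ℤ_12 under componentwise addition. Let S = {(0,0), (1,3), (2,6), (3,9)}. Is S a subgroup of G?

|S| = 4 divides |G| = 48, consistent with Lagrange.
S contains the identity, every element's inverse is in S, and S is closed under +: it is a subgroup.
In fact S = ⟨(3,9)⟩.

Yes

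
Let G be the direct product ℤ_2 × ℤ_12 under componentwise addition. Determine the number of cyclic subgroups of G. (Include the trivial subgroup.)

Each element a generates a cyclic subgroup ⟨a⟩; distinct elements may generate the same one (a cyclic group of order d has φ(d) generators).
Cyclic subgroups by order — order 1: 1; order 2: 3; order 3: 1; order 4: 2; order 6: 3; order 12: 2.
Total: 12.

12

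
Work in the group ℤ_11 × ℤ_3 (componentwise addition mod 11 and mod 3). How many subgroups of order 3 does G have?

1

|G| = 33 and 3 | 33, so subgroups of order 3 are possible by Lagrange.
The subgroups of order 3 are: {(0,0), (0,1), (0,2)}.
So G has 1 subgroup of order 3.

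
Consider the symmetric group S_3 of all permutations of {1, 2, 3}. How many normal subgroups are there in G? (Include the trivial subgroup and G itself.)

3

G has 6 subgroups. Checking conjugation-invariance by order — order 1: 1/1 normal; order 2: 0/3 normal; order 3: 1/1 normal; order 6: 1/1 normal.
Total normal subgroups: 3.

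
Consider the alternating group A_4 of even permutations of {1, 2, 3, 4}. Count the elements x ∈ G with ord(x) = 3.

The elements of order 3 are: (2 3 4), (2 4 3), (1 2 3), (1 2 4), (1 3 2), (1 3 4), (1 4 2), (1 4 3).
That's 8.

8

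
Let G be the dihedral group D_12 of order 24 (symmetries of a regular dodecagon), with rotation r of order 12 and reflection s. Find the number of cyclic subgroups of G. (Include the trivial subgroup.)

Each element a generates a cyclic subgroup ⟨a⟩; distinct elements may generate the same one (a cyclic group of order d has φ(d) generators).
Cyclic subgroups by order — order 1: 1; order 2: 13; order 3: 1; order 4: 1; order 6: 1; order 12: 1.
Total: 18.

18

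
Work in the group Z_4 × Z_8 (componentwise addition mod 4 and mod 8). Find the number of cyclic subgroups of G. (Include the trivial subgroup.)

14

Each element a generates a cyclic subgroup ⟨a⟩; distinct elements may generate the same one (a cyclic group of order d has φ(d) generators).
Cyclic subgroups by order — order 1: 1; order 2: 3; order 4: 6; order 8: 4.
Total: 14.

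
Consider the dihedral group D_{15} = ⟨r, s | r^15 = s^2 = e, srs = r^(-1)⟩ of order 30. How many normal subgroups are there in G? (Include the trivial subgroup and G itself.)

5

G has 28 subgroups. Checking conjugation-invariance by order — order 1: 1/1 normal; order 2: 0/15 normal; order 3: 1/1 normal; order 5: 1/1 normal; order 6: 0/5 normal; order 10: 0/3 normal; order 15: 1/1 normal; order 30: 1/1 normal.
Total normal subgroups: 5.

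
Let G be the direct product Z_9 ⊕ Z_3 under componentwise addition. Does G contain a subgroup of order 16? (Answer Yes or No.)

No

16 does not divide |G| = 27, so by Lagrange no subgroup of order 16 exists.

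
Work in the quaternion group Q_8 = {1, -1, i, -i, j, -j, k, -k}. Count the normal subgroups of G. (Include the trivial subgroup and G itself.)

6

G has 6 subgroups. Checking conjugation-invariance by order — order 1: 1/1 normal; order 2: 1/1 normal; order 4: 3/3 normal; order 8: 1/1 normal.
Total normal subgroups: 6.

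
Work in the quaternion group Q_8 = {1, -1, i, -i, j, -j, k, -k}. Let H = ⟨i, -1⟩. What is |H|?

4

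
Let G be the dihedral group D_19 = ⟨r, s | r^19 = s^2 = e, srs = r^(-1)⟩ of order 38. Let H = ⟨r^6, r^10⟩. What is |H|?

19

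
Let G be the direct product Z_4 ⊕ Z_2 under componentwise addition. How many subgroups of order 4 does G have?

|G| = 8 and 4 | 8, so subgroups of order 4 are possible by Lagrange.
The subgroups of order 4 are: {(0,0), (0,1), (2,0), (2,1)}; {(0,0), (1,0), (2,0), (3,0)}; {(0,0), (1,1), (2,0), (3,1)}.
So G has 3 subgroups of order 4.

3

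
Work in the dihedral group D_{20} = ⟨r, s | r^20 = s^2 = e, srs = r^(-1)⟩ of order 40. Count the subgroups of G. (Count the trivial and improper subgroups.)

48

|G| = 40, so by Lagrange every subgroup order divides 40. Divisors: 1, 2, 4, 5, 8, 10, 20, 40.
Subgroups by order — order 1: 1; order 2: 21; order 4: 11; order 5: 1; order 8: 5; order 10: 5; order 20: 3; order 40: 1.
Total: 1 + 21 + 11 + 1 + 5 + 5 + 3 + 1 = 48.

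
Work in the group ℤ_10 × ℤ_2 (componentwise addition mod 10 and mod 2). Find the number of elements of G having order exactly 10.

12

An element (a,b) has order lcm(ord(a), ord(b)); count pairs with lcm equal to 10.
Enumerating gives 12 such elements.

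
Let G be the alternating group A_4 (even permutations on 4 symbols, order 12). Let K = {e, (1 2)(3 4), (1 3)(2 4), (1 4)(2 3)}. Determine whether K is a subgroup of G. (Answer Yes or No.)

Yes

|K| = 4 divides |G| = 12, consistent with Lagrange.
K contains the identity, every element's inverse is in K, and K is closed under ∘: it is a subgroup.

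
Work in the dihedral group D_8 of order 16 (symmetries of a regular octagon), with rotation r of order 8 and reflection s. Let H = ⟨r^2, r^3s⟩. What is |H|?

8

|⟨r^2⟩| = 4 and |⟨r^3s⟩| = 2, so |H| is a multiple of lcm(4, 2) = 4 and divides |G| = 16.
Closing under the operation: H = {e, r^2, r^4, r^6, rs, r^3s, r^5s, r^7s}, so |H| = 8.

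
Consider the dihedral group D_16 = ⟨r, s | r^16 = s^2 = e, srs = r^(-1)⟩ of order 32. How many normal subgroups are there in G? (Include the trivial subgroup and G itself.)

8

G has 36 subgroups. Checking conjugation-invariance by order — order 1: 1/1 normal; order 2: 1/17 normal; order 4: 1/9 normal; order 8: 1/5 normal; order 16: 3/3 normal; order 32: 1/1 normal.
Total normal subgroups: 8.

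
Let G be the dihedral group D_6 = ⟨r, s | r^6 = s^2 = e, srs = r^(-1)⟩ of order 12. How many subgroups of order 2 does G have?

|G| = 12 and 2 | 12, so subgroups of order 2 are possible by Lagrange.
The subgroups of order 2 are: {e, r^2s}; {e, r^3}; {e, r^3s}; {e, r^4s}; … (7 in all).
So G has 7 subgroups of order 2.

7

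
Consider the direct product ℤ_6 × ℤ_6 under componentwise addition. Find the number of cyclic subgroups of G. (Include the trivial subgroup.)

20

Each element a generates a cyclic subgroup ⟨a⟩; distinct elements may generate the same one (a cyclic group of order d has φ(d) generators).
Cyclic subgroups by order — order 1: 1; order 2: 3; order 3: 4; order 6: 12.
Total: 20.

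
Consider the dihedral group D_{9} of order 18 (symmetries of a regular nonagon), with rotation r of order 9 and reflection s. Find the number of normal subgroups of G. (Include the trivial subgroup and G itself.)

4

G has 16 subgroups. Checking conjugation-invariance by order — order 1: 1/1 normal; order 2: 0/9 normal; order 3: 1/1 normal; order 6: 0/3 normal; order 9: 1/1 normal; order 18: 1/1 normal.
Total normal subgroups: 4.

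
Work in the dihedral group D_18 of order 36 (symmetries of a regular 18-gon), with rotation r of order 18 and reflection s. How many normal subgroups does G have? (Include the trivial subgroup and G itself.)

G has 45 subgroups. Checking conjugation-invariance by order — order 1: 1/1 normal; order 2: 1/19 normal; order 3: 1/1 normal; order 4: 0/9 normal; order 6: 1/7 normal; order 9: 1/1 normal; order 12: 0/3 normal; order 18: 3/3 normal; order 36: 1/1 normal.
Total normal subgroups: 9.

9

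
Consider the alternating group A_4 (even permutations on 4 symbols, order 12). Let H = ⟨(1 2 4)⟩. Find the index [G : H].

4

|⟨(1 2 4)⟩| = 3 and |G| = 12.
By Lagrange, [G : H] = |G|/|H| = 12/3 = 4.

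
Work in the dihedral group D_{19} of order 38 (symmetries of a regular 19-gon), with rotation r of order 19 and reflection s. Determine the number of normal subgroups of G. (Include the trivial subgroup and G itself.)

G has 22 subgroups. Checking conjugation-invariance by order — order 1: 1/1 normal; order 2: 0/19 normal; order 19: 1/1 normal; order 38: 1/1 normal.
Total normal subgroups: 3.

3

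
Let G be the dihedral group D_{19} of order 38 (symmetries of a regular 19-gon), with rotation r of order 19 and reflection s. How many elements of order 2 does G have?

Enumerating element orders in G gives 19 elements of order 2.

19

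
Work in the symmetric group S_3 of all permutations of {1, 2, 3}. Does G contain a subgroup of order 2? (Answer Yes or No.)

2 | 6. A subgroup of order 2 is {e, (1 2)}.

Yes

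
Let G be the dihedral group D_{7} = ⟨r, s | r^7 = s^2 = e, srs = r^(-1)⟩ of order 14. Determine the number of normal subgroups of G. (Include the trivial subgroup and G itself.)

3

G has 10 subgroups. Checking conjugation-invariance by order — order 1: 1/1 normal; order 2: 0/7 normal; order 7: 1/1 normal; order 14: 1/1 normal.
Total normal subgroups: 3.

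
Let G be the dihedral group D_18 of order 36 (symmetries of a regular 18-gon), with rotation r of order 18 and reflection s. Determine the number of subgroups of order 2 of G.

|G| = 36 and 2 | 36, so subgroups of order 2 are possible by Lagrange.
The subgroups of order 2 are: {e, r^10s}; {e, r^11s}; {e, r^12s}; {e, r^13s}; … (19 in all).
So G has 19 subgroups of order 2.

19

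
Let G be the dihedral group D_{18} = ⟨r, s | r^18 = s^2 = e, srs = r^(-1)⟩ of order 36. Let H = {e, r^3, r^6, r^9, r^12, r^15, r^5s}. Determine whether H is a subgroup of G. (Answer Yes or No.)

No

|H| = 7 does not divide |G| = 36, so by Lagrange H is not a subgroup.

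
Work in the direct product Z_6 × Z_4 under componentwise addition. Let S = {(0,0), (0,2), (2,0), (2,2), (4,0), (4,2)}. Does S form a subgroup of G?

Yes

|S| = 6 divides |G| = 24, consistent with Lagrange.
S contains the identity, every element's inverse is in S, and S is closed under +: it is a subgroup.
In fact S = ⟨(2,2)⟩.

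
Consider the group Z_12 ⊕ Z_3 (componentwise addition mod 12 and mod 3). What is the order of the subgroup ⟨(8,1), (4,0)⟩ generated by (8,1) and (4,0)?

9

|⟨(8,1)⟩| = 3 and |⟨(4,0)⟩| = 3, so |H| is a multiple of lcm(3, 3) = 3 and divides |G| = 36.
Closing under the operation: H = {(0,0), (0,1), (0,2), (4,0), (4,1), (4,2), (8,0), (8,1), (8,2)}, so |H| = 9.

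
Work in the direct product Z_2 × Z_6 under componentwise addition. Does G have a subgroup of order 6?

6 | 12. A subgroup of order 6 is {(0,0), (0,1), (0,2), (0,3), (0,4), (0,5)}.

Yes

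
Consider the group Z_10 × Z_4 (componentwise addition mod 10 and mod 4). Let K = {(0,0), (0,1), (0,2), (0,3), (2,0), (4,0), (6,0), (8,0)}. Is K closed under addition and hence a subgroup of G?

No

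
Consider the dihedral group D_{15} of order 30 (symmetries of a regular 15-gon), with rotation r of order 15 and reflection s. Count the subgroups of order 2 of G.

15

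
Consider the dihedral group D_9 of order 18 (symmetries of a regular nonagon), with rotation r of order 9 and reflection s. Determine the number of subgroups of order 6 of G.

|G| = 18 and 6 | 18, so subgroups of order 6 are possible by Lagrange.
The subgroups of order 6 are: {e, r^3, r^6, r^2s, r^5s, r^8s}; {e, r^3, r^6, s, r^3s, r^6s}; {e, r^3, r^6, rs, r^4s, r^7s}.
So G has 3 subgroups of order 6.

3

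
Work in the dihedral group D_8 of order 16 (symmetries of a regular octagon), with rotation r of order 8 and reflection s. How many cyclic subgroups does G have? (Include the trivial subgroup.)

Each element a generates a cyclic subgroup ⟨a⟩; distinct elements may generate the same one (a cyclic group of order d has φ(d) generators).
Cyclic subgroups by order — order 1: 1; order 2: 9; order 4: 1; order 8: 1.
Total: 12.

12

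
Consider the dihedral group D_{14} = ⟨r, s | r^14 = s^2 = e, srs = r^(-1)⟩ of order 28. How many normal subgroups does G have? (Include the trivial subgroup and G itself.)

G has 28 subgroups. Checking conjugation-invariance by order — order 1: 1/1 normal; order 2: 1/15 normal; order 4: 0/7 normal; order 7: 1/1 normal; order 14: 3/3 normal; order 28: 1/1 normal.
Total normal subgroups: 7.

7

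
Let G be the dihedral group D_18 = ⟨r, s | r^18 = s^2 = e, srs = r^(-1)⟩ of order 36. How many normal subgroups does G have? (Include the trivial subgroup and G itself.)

9

G has 45 subgroups. Checking conjugation-invariance by order — order 1: 1/1 normal; order 2: 1/19 normal; order 3: 1/1 normal; order 4: 0/9 normal; order 6: 1/7 normal; order 9: 1/1 normal; order 12: 0/3 normal; order 18: 3/3 normal; order 36: 1/1 normal.
Total normal subgroups: 9.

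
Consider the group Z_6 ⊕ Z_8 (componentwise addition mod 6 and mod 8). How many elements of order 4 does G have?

4

An element (a,b) has order lcm(ord(a), ord(b)); count pairs with lcm equal to 4.
Enumerating gives 4 such elements.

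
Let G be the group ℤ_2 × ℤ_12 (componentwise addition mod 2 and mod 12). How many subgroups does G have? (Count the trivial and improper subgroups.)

|G| = 24, so by Lagrange every subgroup order divides 24. Divisors: 1, 2, 3, 4, 6, 8, 12, 24.
Subgroups by order — order 1: 1; order 2: 3; order 3: 1; order 4: 3; order 6: 3; order 8: 1; order 12: 3; order 24: 1.
Total: 1 + 3 + 1 + 3 + 3 + 1 + 3 + 1 = 16.

16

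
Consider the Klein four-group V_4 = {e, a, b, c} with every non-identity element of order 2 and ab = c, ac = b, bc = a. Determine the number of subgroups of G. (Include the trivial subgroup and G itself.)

|G| = 4, so by Lagrange every subgroup order divides 4. Divisors: 1, 2, 4.
Subgroups by order — order 1: 1; order 2: 3; order 4: 1.
Total: 1 + 3 + 1 = 5.

5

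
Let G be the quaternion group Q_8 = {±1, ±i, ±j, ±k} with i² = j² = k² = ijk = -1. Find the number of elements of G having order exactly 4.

The elements of order 4 are: i, -i, j, -j, k, -k.
That's 6.

6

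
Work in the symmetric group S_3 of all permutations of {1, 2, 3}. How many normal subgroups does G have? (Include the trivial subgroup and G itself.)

3

G has 6 subgroups. Checking conjugation-invariance by order — order 1: 1/1 normal; order 2: 0/3 normal; order 3: 1/1 normal; order 6: 1/1 normal.
Total normal subgroups: 3.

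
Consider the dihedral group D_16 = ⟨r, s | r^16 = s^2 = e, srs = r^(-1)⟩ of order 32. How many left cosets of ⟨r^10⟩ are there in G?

4

|⟨r^10⟩| = 8 and |G| = 32.
By Lagrange, [G : H] = |G|/|H| = 32/8 = 4.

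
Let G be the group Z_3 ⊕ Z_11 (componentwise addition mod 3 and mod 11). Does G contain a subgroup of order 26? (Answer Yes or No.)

No

26 does not divide |G| = 33, so by Lagrange no subgroup of order 26 exists.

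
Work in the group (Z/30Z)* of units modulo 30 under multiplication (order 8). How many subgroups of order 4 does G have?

|G| = 8 and 4 | 8, so subgroups of order 4 are possible by Lagrange.
The subgroups of order 4 are: {1, 11, 19, 29}; {1, 7, 13, 19}; {1, 17, 19, 23}.
So G has 3 subgroups of order 4.

3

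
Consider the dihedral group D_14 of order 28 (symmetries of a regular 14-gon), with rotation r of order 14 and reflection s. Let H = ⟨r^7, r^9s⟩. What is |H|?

4

|⟨r^7⟩| = 2 and |⟨r^9s⟩| = 2, so |H| is a multiple of lcm(2, 2) = 2 and divides |G| = 28.
Closing under the operation: H = {e, r^7, r^2s, r^9s}, so |H| = 4.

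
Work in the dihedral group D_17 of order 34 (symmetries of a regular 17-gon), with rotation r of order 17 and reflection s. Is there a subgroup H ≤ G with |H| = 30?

No

30 does not divide |G| = 34, so by Lagrange no subgroup of order 30 exists.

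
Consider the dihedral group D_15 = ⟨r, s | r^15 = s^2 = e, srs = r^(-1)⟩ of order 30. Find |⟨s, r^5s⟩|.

6

|⟨s⟩| = 2 and |⟨r^5s⟩| = 2, so |H| is a multiple of lcm(2, 2) = 2 and divides |G| = 30.
Closing under the operation: H = {e, r^5, r^10, s, r^5s, r^10s}, so |H| = 6.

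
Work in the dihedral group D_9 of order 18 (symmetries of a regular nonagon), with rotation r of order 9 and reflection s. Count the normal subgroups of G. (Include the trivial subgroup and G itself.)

4

G has 16 subgroups. Checking conjugation-invariance by order — order 1: 1/1 normal; order 2: 0/9 normal; order 3: 1/1 normal; order 6: 0/3 normal; order 9: 1/1 normal; order 18: 1/1 normal.
Total normal subgroups: 4.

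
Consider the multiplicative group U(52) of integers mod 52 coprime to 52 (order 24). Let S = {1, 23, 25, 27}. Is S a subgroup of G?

23 ∈ S but its inverse 43 ∉ S, so S is not a subgroup.

No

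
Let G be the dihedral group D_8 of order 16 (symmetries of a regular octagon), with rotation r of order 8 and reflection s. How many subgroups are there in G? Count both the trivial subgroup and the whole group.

|G| = 16, so by Lagrange every subgroup order divides 16. Divisors: 1, 2, 4, 8, 16.
Subgroups by order — order 1: 1; order 2: 9; order 4: 5; order 8: 3; order 16: 1.
Total: 1 + 9 + 5 + 3 + 1 = 19.

19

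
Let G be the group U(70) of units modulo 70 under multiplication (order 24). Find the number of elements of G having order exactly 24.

0

No element of G has order 24 (even though 24 | 24).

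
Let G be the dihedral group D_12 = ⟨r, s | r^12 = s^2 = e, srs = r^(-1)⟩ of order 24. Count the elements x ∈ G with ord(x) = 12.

The elements of order 12 are: r, r^5, r^7, r^11.
That's 4.

4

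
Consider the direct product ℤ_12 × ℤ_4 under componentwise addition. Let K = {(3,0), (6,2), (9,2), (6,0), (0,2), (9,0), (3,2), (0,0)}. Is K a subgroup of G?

Yes

|K| = 8 divides |G| = 48, consistent with Lagrange.
K contains the identity, every element's inverse is in K, and K is closed under +: it is a subgroup.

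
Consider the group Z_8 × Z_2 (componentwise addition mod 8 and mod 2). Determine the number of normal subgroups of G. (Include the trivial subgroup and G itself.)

11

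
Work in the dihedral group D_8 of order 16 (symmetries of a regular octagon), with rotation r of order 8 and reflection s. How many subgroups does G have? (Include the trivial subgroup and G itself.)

19

|G| = 16, so by Lagrange every subgroup order divides 16. Divisors: 1, 2, 4, 8, 16.
Subgroups by order — order 1: 1; order 2: 9; order 4: 5; order 8: 3; order 16: 1.
Total: 1 + 9 + 5 + 3 + 1 = 19.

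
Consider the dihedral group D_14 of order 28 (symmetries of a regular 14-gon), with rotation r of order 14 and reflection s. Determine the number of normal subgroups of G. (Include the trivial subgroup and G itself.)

7

G has 28 subgroups. Checking conjugation-invariance by order — order 1: 1/1 normal; order 2: 1/15 normal; order 4: 0/7 normal; order 7: 1/1 normal; order 14: 3/3 normal; order 28: 1/1 normal.
Total normal subgroups: 7.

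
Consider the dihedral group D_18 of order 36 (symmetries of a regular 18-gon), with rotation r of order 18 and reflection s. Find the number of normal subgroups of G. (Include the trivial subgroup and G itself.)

G has 45 subgroups. Checking conjugation-invariance by order — order 1: 1/1 normal; order 2: 1/19 normal; order 3: 1/1 normal; order 4: 0/9 normal; order 6: 1/7 normal; order 9: 1/1 normal; order 12: 0/3 normal; order 18: 3/3 normal; order 36: 1/1 normal.
Total normal subgroups: 9.

9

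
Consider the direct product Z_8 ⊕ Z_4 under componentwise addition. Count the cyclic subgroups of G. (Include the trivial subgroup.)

Each element a generates a cyclic subgroup ⟨a⟩; distinct elements may generate the same one (a cyclic group of order d has φ(d) generators).
Cyclic subgroups by order — order 1: 1; order 2: 3; order 4: 6; order 8: 4.
Total: 14.

14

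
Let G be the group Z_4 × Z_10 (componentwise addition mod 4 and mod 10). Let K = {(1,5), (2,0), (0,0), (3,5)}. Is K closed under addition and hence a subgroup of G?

|K| = 4 divides |G| = 40, consistent with Lagrange.
K contains the identity, every element's inverse is in K, and K is closed under +: it is a subgroup.
In fact K = ⟨(1,5)⟩.

Yes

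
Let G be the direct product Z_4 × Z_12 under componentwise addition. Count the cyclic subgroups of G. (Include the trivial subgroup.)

20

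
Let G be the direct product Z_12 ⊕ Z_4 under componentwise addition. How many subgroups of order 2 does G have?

3

|G| = 48 and 2 | 48, so subgroups of order 2 are possible by Lagrange.
The subgroups of order 2 are: {(0,0), (0,2)}; {(0,0), (6,0)}; {(0,0), (6,2)}.
So G has 3 subgroups of order 2.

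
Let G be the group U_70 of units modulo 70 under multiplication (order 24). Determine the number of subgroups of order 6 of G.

|G| = 24 and 6 | 24, so subgroups of order 6 are possible by Lagrange.
The subgroups of order 6 are: {1, 11, 19, 51, 59, 69}; {1, 9, 11, 29, 39, 51}; {1, 11, 31, 41, 51, 61}.
So G has 3 subgroups of order 6.

3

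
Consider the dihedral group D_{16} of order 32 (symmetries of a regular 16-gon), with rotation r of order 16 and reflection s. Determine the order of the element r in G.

Computing powers of r: the smallest k with (r)^k = e is k = 16.

16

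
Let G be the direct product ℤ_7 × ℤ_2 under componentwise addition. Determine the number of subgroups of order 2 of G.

|G| = 14 and 2 | 14, so subgroups of order 2 are possible by Lagrange.
The subgroups of order 2 are: {(0,0), (0,1)}.
So G has 1 subgroup of order 2.

1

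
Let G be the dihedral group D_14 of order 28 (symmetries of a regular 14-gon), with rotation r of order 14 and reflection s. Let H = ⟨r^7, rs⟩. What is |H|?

|⟨r^7⟩| = 2 and |⟨rs⟩| = 2, so |H| is a multiple of lcm(2, 2) = 2 and divides |G| = 28.
Closing under the operation: H = {e, r^7, rs, r^8s}, so |H| = 4.

4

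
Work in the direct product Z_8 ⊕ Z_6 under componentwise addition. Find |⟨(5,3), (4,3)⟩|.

16

|⟨(5,3)⟩| = 8 and |⟨(4,3)⟩| = 2, so |H| is a multiple of lcm(8, 2) = 8 and divides |G| = 48.
Closing under the operation: H = {(0,0), (0,3), (1,0), (1,3), (2,0), (2,3), (3,0), (3,3), (4,0), (4,3), (5,0), (5,3), (6,0), (6,3), (7,0), (7,3)}, so |H| = 16.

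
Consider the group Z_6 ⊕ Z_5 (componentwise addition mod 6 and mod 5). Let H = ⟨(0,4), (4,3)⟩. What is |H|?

|⟨(0,4)⟩| = 5 and |⟨(4,3)⟩| = 15, so |H| is a multiple of lcm(5, 15) = 15 and divides |G| = 30.
Closing under the operation: H = {(0,0), (0,1), (0,2), (0,3), (0,4), (2,0), (2,1), (2,2), (2,3), (2,4), (4,0), (4,1), (4,2), (4,3), (4,4)}, so |H| = 15.

15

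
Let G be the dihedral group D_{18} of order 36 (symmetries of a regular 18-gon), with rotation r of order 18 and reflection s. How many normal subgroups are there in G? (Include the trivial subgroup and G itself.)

G has 45 subgroups. Checking conjugation-invariance by order — order 1: 1/1 normal; order 2: 1/19 normal; order 3: 1/1 normal; order 4: 0/9 normal; order 6: 1/7 normal; order 9: 1/1 normal; order 12: 0/3 normal; order 18: 3/3 normal; order 36: 1/1 normal.
Total normal subgroups: 9.

9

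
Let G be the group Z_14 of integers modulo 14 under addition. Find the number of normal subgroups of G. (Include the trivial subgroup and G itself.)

4

G is abelian, so every subgroup is normal.
G has 4 subgroups in total, hence 4 normal subgroups.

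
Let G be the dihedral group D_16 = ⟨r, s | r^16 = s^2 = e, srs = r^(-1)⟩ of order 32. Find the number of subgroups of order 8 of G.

|G| = 32 and 8 | 32, so subgroups of order 8 are possible by Lagrange.
The subgroups of order 8 are: {e, r^2, r^4, r^6, r^8, r^10, r^12, r^14}; {e, r^4, r^8, r^12, r^2s, r^6s, r^10s, r^14s}; {e, r^4, r^8, r^12, r^3s, r^7s, r^11s, r^15s}; {e, r^4, r^8, r^12, s, r^4s, r^8s, r^12s}; … (5 in all).
So G has 5 subgroups of order 8.

5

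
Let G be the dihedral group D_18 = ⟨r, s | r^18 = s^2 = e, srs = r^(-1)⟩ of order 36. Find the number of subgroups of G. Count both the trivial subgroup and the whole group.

|G| = 36, so by Lagrange every subgroup order divides 36. Divisors: 1, 2, 3, 4, 6, 9, 12, 18, 36.
Subgroups by order — order 1: 1; order 2: 19; order 3: 1; order 4: 9; order 6: 7; order 9: 1; order 12: 3; order 18: 3; order 36: 1.
Total: 1 + 19 + 1 + 9 + 7 + 1 + 3 + 3 + 1 = 45.

45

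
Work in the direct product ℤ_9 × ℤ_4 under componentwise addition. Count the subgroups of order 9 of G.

|G| = 36 and 9 | 36, so subgroups of order 9 are possible by Lagrange.
The subgroups of order 9 are: {(0,0), (1,0), (2,0), (3,0), (4,0), (5,0), (6,0), (7,0), (8,0)}.
So G has 1 subgroup of order 9.

1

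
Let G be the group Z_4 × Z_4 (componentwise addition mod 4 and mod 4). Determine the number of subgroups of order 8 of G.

3

|G| = 16 and 8 | 16, so subgroups of order 8 are possible by Lagrange.
The subgroups of order 8 are: {(0,0), (0,1), (0,2), (0,3), (2,0), (2,1), (2,2), (2,3)}; {(0,0), (0,2), (1,0), (1,2), (2,0), (2,2), (3,0), (3,2)}; {(0,0), (0,2), (1,1), (1,3), (2,0), (2,2), (3,1), (3,3)}.
So G has 3 subgroups of order 8.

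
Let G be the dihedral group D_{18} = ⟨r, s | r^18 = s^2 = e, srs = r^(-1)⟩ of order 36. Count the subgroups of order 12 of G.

3

|G| = 36 and 12 | 36, so subgroups of order 12 are possible by Lagrange.
The subgroups of order 12 are: {e, r^3, r^6, r^9, r^12, r^15, rs, r^4s, r^7s, r^10s, r^13s, r^16s}; {e, r^3, r^6, r^9, r^12, r^15, r^2s, r^5s, r^8s, r^11s, r^14s, r^17s}; {e, r^3, r^6, r^9, r^12, r^15, s, r^3s, r^6s, r^9s, r^12s, r^15s}.
So G has 3 subgroups of order 12.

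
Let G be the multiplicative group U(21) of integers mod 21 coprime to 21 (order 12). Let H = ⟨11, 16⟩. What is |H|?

6

|⟨11⟩| = 6 and |⟨16⟩| = 3, so |H| is a multiple of lcm(6, 3) = 6 and divides |G| = 12.
Closing under the operation: H = {1, 2, 4, 8, 11, 16}, so |H| = 6.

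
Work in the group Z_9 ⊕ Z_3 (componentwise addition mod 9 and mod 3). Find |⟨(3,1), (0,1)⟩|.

|⟨(3,1)⟩| = 3 and |⟨(0,1)⟩| = 3, so |H| is a multiple of lcm(3, 3) = 3 and divides |G| = 27.
Closing under the operation: H = {(0,0), (0,1), (0,2), (3,0), (3,1), (3,2), (6,0), (6,1), (6,2)}, so |H| = 9.

9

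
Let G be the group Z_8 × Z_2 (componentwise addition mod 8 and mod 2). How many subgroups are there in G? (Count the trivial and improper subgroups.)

|G| = 16, so by Lagrange every subgroup order divides 16. Divisors: 1, 2, 4, 8, 16.
Subgroups by order — order 1: 1; order 2: 3; order 4: 3; order 8: 3; order 16: 1.
Total: 1 + 3 + 3 + 3 + 1 = 11.

11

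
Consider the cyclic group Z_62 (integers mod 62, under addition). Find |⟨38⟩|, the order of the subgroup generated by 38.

31

In Z_62, the order of an element a is n/gcd(a, n).
gcd(38, 62) = 2, so |⟨38⟩| = 62/2 = 31.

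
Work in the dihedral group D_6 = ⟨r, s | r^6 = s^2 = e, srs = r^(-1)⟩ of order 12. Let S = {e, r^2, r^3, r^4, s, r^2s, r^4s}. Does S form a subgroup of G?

|S| = 7 does not divide |G| = 12, so by Lagrange S is not a subgroup.

No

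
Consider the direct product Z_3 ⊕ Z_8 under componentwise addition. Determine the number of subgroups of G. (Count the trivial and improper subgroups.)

8

|G| = 24, so by Lagrange every subgroup order divides 24. Divisors: 1, 2, 3, 4, 6, 8, 12, 24.
Subgroups by order — order 1: 1; order 2: 1; order 3: 1; order 4: 1; order 6: 1; order 8: 1; order 12: 1; order 24: 1.
Total: 1 + 1 + 1 + 1 + 1 + 1 + 1 + 1 = 8.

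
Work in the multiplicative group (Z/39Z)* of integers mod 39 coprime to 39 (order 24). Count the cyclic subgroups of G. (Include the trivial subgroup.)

12

Group the elements of G by the cyclic subgroup they generate; each cyclic subgroup of order d accounts for φ(d) elements.
Cyclic subgroups by order — order 1: 1; order 2: 3; order 3: 1; order 4: 2; order 6: 3; order 12: 2.
Total: 12.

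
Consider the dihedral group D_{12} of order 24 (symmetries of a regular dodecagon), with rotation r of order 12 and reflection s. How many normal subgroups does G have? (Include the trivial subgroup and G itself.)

9

G has 34 subgroups. Checking conjugation-invariance by order — order 1: 1/1 normal; order 2: 1/13 normal; order 3: 1/1 normal; order 4: 1/7 normal; order 6: 1/5 normal; order 8: 0/3 normal; order 12: 3/3 normal; order 24: 1/1 normal.
Total normal subgroups: 9.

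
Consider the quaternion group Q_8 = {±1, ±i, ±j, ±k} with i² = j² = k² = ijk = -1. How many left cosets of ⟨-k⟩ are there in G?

2

|⟨-k⟩| = 4 and |G| = 8.
By Lagrange, [G : H] = |G|/|H| = 8/4 = 2.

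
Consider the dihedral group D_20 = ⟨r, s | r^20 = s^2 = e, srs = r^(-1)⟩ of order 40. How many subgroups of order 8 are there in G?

|G| = 40 and 8 | 40, so subgroups of order 8 are possible by Lagrange.
The subgroups of order 8 are: {e, r^5, r^10, r^15, s, r^5s, r^10s, r^15s}; {e, r^5, r^10, r^15, rs, r^6s, r^11s, r^16s}; {e, r^5, r^10, r^15, r^2s, r^7s, r^12s, r^17s}; {e, r^5, r^10, r^15, r^3s, r^8s, r^13s, r^18s}; … (5 in all).
So G has 5 subgroups of order 8.

5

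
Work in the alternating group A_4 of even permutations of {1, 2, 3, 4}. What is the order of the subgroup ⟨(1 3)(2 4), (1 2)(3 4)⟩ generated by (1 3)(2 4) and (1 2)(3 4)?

|⟨(1 3)(2 4)⟩| = 2 and |⟨(1 2)(3 4)⟩| = 2, so |H| is a multiple of lcm(2, 2) = 2 and divides |G| = 12.
Closing under the operation: H = {e, (1 2)(3 4), (1 3)(2 4), (1 4)(2 3)}, so |H| = 4.

4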